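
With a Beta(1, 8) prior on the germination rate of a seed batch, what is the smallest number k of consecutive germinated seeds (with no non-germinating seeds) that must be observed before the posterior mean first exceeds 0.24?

k = 2

After k germinated seeds and 0 non-germinating seeds the posterior is Beta(1+k, 8), with mean (1+k)/(1+8+k).
Set (1+k)/(9+k) > 0.24 and solve: k > (0.24·9 − 1)/(1 − 0.24) = 1.526.
The smallest integer exceeding 1.526 is 2.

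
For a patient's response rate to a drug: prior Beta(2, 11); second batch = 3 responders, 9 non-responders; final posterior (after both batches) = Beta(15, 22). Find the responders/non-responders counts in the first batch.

Because Beta–binomial updating is additive in the counts, the combined data contributed (α_post−α_prior, β_post−β_prior) successes and failures.
Total across both batches: 15−2=13 responders, 22−11=11 non-responders.
Subtract the second batch: 13−3=10 responders and 11−9=2 non-responders.

10 responders and 2 non-responders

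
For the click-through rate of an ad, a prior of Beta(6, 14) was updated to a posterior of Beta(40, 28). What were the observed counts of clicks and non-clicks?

34 clicks and 14 non-clicks

A Beta(α, β) prior with s successes and f failures in binomial data gives a Beta(α+s, β+f) posterior.
So s = 40 − 6 = 34 and f = 28 − 14 = 14.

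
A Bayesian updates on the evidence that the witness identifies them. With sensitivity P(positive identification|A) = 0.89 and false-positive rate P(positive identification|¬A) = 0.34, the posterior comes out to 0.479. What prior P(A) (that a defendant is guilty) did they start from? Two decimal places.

In odds form, posterior odds = prior odds × likelihood ratio, so prior odds = posterior odds ÷ LR.
Posterior odds = 0.479/(1−0.479) = 0.9194. LR = 0.89/0.34 = 2.6176.
Prior odds = 0.9194/2.6176 = 0.3512, so P(A) = 0.3512/(1+0.3512) ≈ 0.26.

P(A) = 0.26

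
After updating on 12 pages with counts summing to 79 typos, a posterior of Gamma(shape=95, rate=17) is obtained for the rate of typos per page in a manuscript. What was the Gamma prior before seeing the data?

Gamma–Poisson conjugacy: posterior shape = α + Σxᵢ, posterior rate = β + n.
So α = 95 − 79 = 16 and β = 17 − 12 = 5.

Gamma(shape=16, rate=5)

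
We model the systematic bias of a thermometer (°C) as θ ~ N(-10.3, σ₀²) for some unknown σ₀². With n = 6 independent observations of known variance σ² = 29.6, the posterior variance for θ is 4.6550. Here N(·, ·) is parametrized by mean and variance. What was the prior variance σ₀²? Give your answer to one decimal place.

For the Normal–Normal model with known σ², precisions add: τ_n = τ₀ + n/σ².
So 1/σ₀² = 1/4.6550 − 6/29.6 = 0.214823 − 0.202703 = 0.012120.
Hence σ₀² = 1/0.012120 ≈ 82.5.

σ₀² = 82.5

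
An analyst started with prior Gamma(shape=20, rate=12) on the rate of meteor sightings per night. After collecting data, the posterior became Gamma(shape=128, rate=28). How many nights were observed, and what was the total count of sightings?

Gamma–Poisson conjugacy: posterior shape = α + Σxᵢ, posterior rate = β + n.
Matching: Σxᵢ = 128 − 20 = 108 and n = 28 − 12 = 16.

n = 16 nights with total 108 sightings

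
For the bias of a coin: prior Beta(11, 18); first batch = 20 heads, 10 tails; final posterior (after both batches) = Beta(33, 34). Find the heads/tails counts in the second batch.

2 heads and 6 tails

Sequential conjugate updates are equivalent to a single update on the pooled data, so total successes = posterior α − prior α and total failures = posterior β − prior β.
Total across both batches: 33−11=22 heads, 34−18=16 tails.
Subtract the first batch: 22−20=2 heads and 16−10=6 tails.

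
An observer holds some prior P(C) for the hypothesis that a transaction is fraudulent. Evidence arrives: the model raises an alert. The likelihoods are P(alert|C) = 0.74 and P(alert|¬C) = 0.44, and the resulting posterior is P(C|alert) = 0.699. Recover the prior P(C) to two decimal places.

In odds form, posterior odds = prior odds × likelihood ratio, so prior odds = posterior odds ÷ LR.
Posterior odds = 0.699/(1−0.699) = 2.3223. LR = 0.74/0.44 = 1.6818.
Prior odds = 2.3223/1.6818 = 1.3808, so P(C) = 1.3808/(1+1.3808) ≈ 0.58.

P(C) = 0.58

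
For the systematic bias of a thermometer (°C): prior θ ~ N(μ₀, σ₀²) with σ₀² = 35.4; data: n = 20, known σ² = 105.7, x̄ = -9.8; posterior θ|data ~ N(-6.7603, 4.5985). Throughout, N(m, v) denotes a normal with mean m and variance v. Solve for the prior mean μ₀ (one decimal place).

μ₀ = 13.6

With known observation variance, the Normal–Normal posterior has precision τ_n = τ₀ + n/σ² and mean μ_n = (τ₀μ₀ + (n/σ²)x̄)/τ_n.
Here τ₀ = 1/35.4 = 0.028249 and τ_data = 20/105.7 = 0.189215, so τ_n = 0.217464.
Rearranging for μ₀: μ₀ = (μ_n·τ_n − τ_data·x̄)/τ₀ = (-6.7603·0.217464 − 0.189215·-9.8) / 0.028249 = 0.384185/0.028249 ≈ 13.6.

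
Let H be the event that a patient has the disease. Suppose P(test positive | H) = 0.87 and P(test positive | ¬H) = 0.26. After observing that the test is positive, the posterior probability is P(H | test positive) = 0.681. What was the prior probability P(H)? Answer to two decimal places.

P(H) = 0.39

Bayes' rule in odds form gives O(H|E) = O(H)·[P(E|H)/P(E|¬H)], hence O(H) = O(H|E)/LR.
Posterior odds = 0.681/(1−0.681) = 2.1348. LR = 0.87/0.26 = 3.3462.
Prior odds = 2.1348/3.3462 = 0.6380, so P(H) = 0.6380/(1+0.6380) ≈ 0.39.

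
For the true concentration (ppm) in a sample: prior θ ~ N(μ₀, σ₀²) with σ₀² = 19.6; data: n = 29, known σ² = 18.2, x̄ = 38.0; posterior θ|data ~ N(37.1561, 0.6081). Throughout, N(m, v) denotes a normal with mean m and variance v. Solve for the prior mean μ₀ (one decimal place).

μ₀ = 10.8

With known observation variance, the Normal–Normal posterior has precision τ_n = τ₀ + n/σ² and mean μ_n = (τ₀μ₀ + (n/σ²)x̄)/τ_n.
Here τ₀ = 1/19.6 = 0.051020 and τ_data = 29/18.2 = 1.593407, so τ_n = 1.644427.
Rearranging for μ₀: μ₀ = (μ_n·τ_n − τ_data·x̄)/τ₀ = (37.1561·1.644427 − 1.593407·38.0) / 0.051020 = 0.551028/0.051020 ≈ 10.8.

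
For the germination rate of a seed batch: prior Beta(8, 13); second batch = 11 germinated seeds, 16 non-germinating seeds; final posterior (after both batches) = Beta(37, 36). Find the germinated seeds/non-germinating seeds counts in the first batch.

18 germinated seeds and 7 non-germinating seeds

Sequential conjugate updates are equivalent to a single update on the pooled data, so total successes = posterior α − prior α and total failures = posterior β − prior β.
Total across both batches: 37−8=29 germinated seeds, 36−13=23 non-germinating seeds.
Subtract the second batch: 29−11=18 germinated seeds and 23−16=7 non-germinating seeds.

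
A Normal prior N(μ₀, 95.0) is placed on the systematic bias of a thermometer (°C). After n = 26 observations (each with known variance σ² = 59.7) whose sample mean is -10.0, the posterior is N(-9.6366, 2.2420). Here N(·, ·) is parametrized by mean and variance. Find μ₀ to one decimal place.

The posterior mean is a precision-weighted average: μ_n = (τ₀μ₀ + τ_data·x̄)/(τ₀+τ_data), with τ₀=1/σ₀² and τ_data=n/σ².
Here τ₀ = 1/95.0 = 0.010526 and τ_data = 26/59.7 = 0.435511, so τ_n = 0.446037.
Rearranging for μ₀: μ₀ = (μ_n·τ_n − τ_data·x̄)/τ₀ = (-9.6366·0.446037 − 0.435511·-10.0) / 0.010526 = 0.056830/0.010526 ≈ 5.4.

μ₀ = 5.4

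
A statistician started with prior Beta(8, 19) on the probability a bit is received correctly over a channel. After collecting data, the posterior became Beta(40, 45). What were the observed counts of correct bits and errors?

Beta is conjugate to the binomial likelihood: posterior = Beta(α+s, β+f).
Match parameters: s=40−8=32, f=45−19=26.

32 correct bits and 26 errors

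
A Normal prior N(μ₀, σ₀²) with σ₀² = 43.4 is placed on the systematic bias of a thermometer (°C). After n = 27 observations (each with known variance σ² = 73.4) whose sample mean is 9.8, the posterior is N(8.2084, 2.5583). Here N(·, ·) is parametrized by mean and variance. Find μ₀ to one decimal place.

μ₀ = -17.2

With known observation variance, the Normal–Normal posterior has precision τ_n = τ₀ + n/σ² and mean μ_n = (τ₀μ₀ + (n/σ²)x̄)/τ_n.
Here τ₀ = 1/43.4 = 0.023041 and τ_data = 27/73.4 = 0.367847, so τ_n = 0.390888.
Rearranging for μ₀: μ₀ = (μ_n·τ_n − τ_data·x̄)/τ₀ = (8.2084·0.390888 − 0.367847·9.8) / 0.023041 = -0.396336/0.023041 ≈ -17.2.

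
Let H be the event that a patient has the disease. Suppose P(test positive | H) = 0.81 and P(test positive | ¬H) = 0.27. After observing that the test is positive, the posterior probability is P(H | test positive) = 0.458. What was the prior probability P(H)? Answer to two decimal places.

P(H) = 0.22

Bayes' rule in odds form gives O(H|E) = O(H)·[P(E|H)/P(E|¬H)], hence O(H) = O(H|E)/LR.
Posterior odds = 0.458/(1−0.458) = 0.8450. LR = 0.81/0.27 = 3.0000.
Prior odds = 0.8450/3.0000 = 0.2817, so P(H) = 0.2817/(1+0.2817) ≈ 0.22.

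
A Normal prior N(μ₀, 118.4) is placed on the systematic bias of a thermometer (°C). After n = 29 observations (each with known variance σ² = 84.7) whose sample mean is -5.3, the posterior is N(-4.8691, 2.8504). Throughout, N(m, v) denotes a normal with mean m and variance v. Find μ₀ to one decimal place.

μ₀ = 12.6

With known observation variance, the Normal–Normal posterior has precision τ_n = τ₀ + n/σ² and mean μ_n = (τ₀μ₀ + (n/σ²)x̄)/τ_n.
Here τ₀ = 1/118.4 = 0.008446 and τ_data = 29/84.7 = 0.342385, so τ_n = 0.350831.
Rearranging for μ₀: μ₀ = (μ_n·τ_n − τ_data·x̄)/τ₀ = (-4.8691·0.350831 − 0.342385·-5.3) / 0.008446 = 0.106409/0.008446 ≈ 12.6.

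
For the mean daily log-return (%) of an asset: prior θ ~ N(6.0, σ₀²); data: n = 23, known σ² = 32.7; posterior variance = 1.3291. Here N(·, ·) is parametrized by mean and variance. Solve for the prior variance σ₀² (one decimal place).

σ₀² = 20.4

For the Normal–Normal model with known σ², precisions add: τ_n = τ₀ + n/σ².
So 1/σ₀² = 1/1.3291 − 23/32.7 = 0.752389 − 0.703364 = 0.049025.
Hence σ₀² = 1/0.049025 ≈ 20.4.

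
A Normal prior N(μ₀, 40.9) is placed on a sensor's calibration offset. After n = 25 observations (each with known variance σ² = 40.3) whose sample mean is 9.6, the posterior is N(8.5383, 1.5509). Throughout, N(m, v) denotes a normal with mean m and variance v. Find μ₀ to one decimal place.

μ₀ = -18.4

The posterior mean is a precision-weighted average: μ_n = (τ₀μ₀ + τ_data·x̄)/(τ₀+τ_data), with τ₀=1/σ₀² and τ_data=n/σ².
Here τ₀ = 1/40.9 = 0.024450 and τ_data = 25/40.3 = 0.620347, so τ_n = 0.644797.
Rearranging for μ₀: μ₀ = (μ_n·τ_n − τ_data·x̄)/τ₀ = (8.5383·0.644797 − 0.620347·9.6) / 0.024450 = -0.449861/0.024450 ≈ -18.4.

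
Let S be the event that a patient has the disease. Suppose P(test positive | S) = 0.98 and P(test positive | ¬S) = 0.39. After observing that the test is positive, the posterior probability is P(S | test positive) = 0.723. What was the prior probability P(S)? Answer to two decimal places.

Bayes' rule in odds form gives O(S|E) = O(S)·[P(E|S)/P(E|¬S)], hence O(S) = O(S|E)/LR.
Posterior odds = 0.723/(1−0.723) = 2.6101. LR = 0.98/0.39 = 2.5128.
Prior odds = 2.6101/2.5128 = 1.0387, so P(S) = 1.0387/(1+1.0387) ≈ 0.51.

P(S) = 0.51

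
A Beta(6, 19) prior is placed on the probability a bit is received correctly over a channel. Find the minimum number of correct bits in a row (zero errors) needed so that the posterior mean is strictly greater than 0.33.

After k correct bits and 0 errors the posterior is Beta(6+k, 19), with mean (6+k)/(6+19+k).
Set (6+k)/(25+k) > 0.33 and solve: k > (0.33·25 − 6)/(1 − 0.33) = 3.358.
The smallest integer exceeding 3.358 is 4, and checking k=4: (10)/(29) = 0.3448 > 0.33.

k = 4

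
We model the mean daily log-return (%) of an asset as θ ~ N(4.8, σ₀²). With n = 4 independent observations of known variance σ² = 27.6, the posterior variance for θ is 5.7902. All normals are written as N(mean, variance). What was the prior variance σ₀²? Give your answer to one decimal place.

σ₀² = 36.0

Posterior precision equals prior precision plus data precision: 1/σ_n² = 1/σ₀² + n/σ².
So 1/σ₀² = 1/5.7902 − 4/27.6 = 0.172706 − 0.144928 = 0.027778.
Hence σ₀² = 1/0.027778 ≈ 36.0.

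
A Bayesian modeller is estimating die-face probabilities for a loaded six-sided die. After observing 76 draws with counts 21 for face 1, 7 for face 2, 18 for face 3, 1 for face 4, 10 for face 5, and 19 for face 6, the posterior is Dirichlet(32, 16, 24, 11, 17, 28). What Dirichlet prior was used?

Dirichlet(11, 9, 6, 10, 7, 9)

For a Dirichlet(α) prior with multinomial counts c, the posterior is Dirichlet(α + c) componentwise.
Subtract each count from the matching posterior parameter: 32−21=11, 16−7=9, 24−18=6, 11−1=10, 17−10=7, 28−19=9.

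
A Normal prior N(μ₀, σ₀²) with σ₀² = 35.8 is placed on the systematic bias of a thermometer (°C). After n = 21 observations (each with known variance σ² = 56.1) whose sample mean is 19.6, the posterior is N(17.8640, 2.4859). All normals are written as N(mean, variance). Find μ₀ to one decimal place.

μ₀ = -5.4

The posterior mean is a precision-weighted average: μ_n = (τ₀μ₀ + τ_data·x̄)/(τ₀+τ_data), with τ₀=1/σ₀² and τ_data=n/σ².
Here τ₀ = 1/35.8 = 0.027933 and τ_data = 21/56.1 = 0.374332, so τ_n = 0.402265.
Rearranging for μ₀: μ₀ = (μ_n·τ_n − τ_data·x̄)/τ₀ = (17.8640·0.402265 − 0.374332·19.6) / 0.027933 = -0.150845/0.027933 ≈ -5.4.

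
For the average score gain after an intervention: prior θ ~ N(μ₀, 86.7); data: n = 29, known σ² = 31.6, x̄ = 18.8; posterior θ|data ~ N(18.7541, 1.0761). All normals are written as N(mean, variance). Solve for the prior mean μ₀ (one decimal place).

With known observation variance, the Normal–Normal posterior has precision τ_n = τ₀ + n/σ² and mean μ_n = (τ₀μ₀ + (n/σ²)x̄)/τ_n.
Here τ₀ = 1/86.7 = 0.011534 and τ_data = 29/31.6 = 0.917722, so τ_n = 0.929256.
Rearranging for μ₀: μ₀ = (μ_n·τ_n − τ_data·x̄)/τ₀ = (18.7541·0.929256 − 0.917722·18.8) / 0.011534 = 0.174186/0.011534 ≈ 15.1.

μ₀ = 15.1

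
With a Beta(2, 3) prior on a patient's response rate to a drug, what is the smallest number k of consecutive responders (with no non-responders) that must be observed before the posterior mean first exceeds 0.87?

k = 19

After k responders and 0 non-responders the posterior is Beta(2+k, 3), with mean (2+k)/(2+3+k).
Set (2+k)/(5+k) > 0.87 and solve: k > (0.87·5 − 2)/(1 − 0.87) = 18.077.
The smallest integer exceeding 18.077 is 19, and checking k=19: (21)/(24) = 0.8750 > 0.87.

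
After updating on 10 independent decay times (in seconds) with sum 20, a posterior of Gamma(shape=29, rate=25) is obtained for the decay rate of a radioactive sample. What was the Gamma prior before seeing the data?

Gamma(shape=19, rate=5)

Gamma–exponential conjugacy: posterior shape = α + n, posterior rate = β + Σtᵢ.
So α = 29 − 10 = 19 and β = 25 − 20 = 5.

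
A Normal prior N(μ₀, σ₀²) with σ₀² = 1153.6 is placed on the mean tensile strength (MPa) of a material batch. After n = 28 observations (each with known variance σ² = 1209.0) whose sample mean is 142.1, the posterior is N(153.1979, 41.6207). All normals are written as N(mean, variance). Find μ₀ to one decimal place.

The posterior mean is a precision-weighted average: μ_n = (τ₀μ₀ + τ_data·x̄)/(τ₀+τ_data), with τ₀=1/σ₀² and τ_data=n/σ².
Here τ₀ = 1/1153.6 = 0.000867 and τ_data = 28/1209.0 = 0.023160, so τ_n = 0.024027.
Rearranging for μ₀: μ₀ = (μ_n·τ_n − τ_data·x̄)/τ₀ = (153.1979·0.024027 − 0.023160·142.1) / 0.000867 = 0.389850/0.000867 ≈ 449.7.

μ₀ = 449.7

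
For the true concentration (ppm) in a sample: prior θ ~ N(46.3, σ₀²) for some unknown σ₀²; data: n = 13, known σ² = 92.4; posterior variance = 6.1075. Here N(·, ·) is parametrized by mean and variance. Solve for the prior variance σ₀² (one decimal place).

For the Normal–Normal model with known σ², precisions add: τ_n = τ₀ + n/σ².
So 1/σ₀² = 1/6.1075 − 13/92.4 = 0.163733 − 0.140693 = 0.023040.
Hence σ₀² = 1/0.023040 ≈ 43.4.

σ₀² = 43.4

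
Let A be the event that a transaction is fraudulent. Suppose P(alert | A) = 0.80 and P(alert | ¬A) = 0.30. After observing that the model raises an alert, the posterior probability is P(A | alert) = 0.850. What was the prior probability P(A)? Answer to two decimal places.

P(A) = 0.68

In odds form, posterior odds = prior odds × likelihood ratio, so prior odds = posterior odds ÷ LR.
Posterior odds = 0.850/(1−0.850) = 5.6667. LR = 0.80/0.30 = 2.6667.
Prior odds = 5.6667/2.6667 = 2.1250, so P(A) = 2.1250/(1+2.1250) ≈ 0.68.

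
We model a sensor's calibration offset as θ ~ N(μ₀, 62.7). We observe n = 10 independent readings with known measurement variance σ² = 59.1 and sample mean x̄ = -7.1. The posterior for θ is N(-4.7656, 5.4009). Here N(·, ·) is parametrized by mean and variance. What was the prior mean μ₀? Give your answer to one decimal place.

μ₀ = 20.0

The posterior mean is a precision-weighted average: μ_n = (τ₀μ₀ + τ_data·x̄)/(τ₀+τ_data), with τ₀=1/σ₀² and τ_data=n/σ².
Here τ₀ = 1/62.7 = 0.015949 and τ_data = 10/59.1 = 0.169205, so τ_n = 0.185154.
Rearranging for μ₀: μ₀ = (μ_n·τ_n − τ_data·x̄)/τ₀ = (-4.7656·0.185154 − 0.169205·-7.1) / 0.015949 = 0.318986/0.015949 ≈ 20.0.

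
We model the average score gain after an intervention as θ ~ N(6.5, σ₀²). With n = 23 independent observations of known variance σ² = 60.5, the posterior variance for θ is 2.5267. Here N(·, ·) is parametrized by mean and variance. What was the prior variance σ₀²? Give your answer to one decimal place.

σ₀² = 64.1

For the Normal–Normal model with known σ², precisions add: τ_n = τ₀ + n/σ².
So 1/σ₀² = 1/2.5267 − 23/60.5 = 0.395773 − 0.380165 = 0.015608.
Hence σ₀² = 1/0.015608 ≈ 64.1.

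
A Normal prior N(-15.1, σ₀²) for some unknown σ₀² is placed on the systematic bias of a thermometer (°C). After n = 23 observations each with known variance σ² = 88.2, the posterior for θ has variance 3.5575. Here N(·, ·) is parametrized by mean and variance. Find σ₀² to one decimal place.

σ₀² = 49.2

For the Normal–Normal model with known σ², precisions add: τ_n = τ₀ + n/σ².
So 1/σ₀² = 1/3.5575 − 23/88.2 = 0.281096 − 0.260771 = 0.020325.
Hence σ₀² = 1/0.020325 ≈ 49.2.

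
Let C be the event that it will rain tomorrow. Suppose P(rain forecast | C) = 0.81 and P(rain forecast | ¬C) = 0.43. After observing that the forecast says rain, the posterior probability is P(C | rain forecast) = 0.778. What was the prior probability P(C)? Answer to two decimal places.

Bayes' rule in odds form gives O(C|E) = O(C)·[P(E|C)/P(E|¬C)], hence O(C) = O(C|E)/LR.
Posterior odds = 0.778/(1−0.778) = 3.5045. LR = 0.81/0.43 = 1.8837.
Prior odds = 3.5045/1.8837 = 1.8604, so P(C) = 1.8604/(1+1.8604) ≈ 0.65.

P(C) = 0.65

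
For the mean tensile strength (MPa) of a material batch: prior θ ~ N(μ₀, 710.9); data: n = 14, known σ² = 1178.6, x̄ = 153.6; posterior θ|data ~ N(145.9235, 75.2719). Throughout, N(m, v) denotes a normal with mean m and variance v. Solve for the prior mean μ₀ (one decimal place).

μ₀ = 81.1

The posterior mean is a precision-weighted average: μ_n = (τ₀μ₀ + τ_data·x̄)/(τ₀+τ_data), with τ₀=1/σ₀² and τ_data=n/σ².
Here τ₀ = 1/710.9 = 0.001407 and τ_data = 14/1178.6 = 0.011878, so τ_n = 0.013285.
Rearranging for μ₀: μ₀ = (μ_n·τ_n − τ_data·x̄)/τ₀ = (145.9235·0.013285 − 0.011878·153.6) / 0.001407 = 0.114133/0.001407 ≈ 81.1.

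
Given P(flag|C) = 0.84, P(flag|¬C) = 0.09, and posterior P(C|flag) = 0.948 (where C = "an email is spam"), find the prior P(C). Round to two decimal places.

Bayes' rule in odds form gives O(C|E) = O(C)·[P(E|C)/P(E|¬C)], hence O(C) = O(C|E)/LR.
Posterior odds = 0.948/(1−0.948) = 18.2308. LR = 0.84/0.09 = 9.3333.
Prior odds = 18.2308/9.3333 = 1.9533, so P(C) = 1.9533/(1+1.9533) ≈ 0.66.

P(C) = 0.66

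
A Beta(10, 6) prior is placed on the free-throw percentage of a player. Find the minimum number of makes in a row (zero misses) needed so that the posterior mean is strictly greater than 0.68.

k = 3

After k makes and 0 misses the posterior is Beta(10+k, 6), with mean (10+k)/(10+6+k).
Set (10+k)/(16+k) > 0.68 and solve: k > (0.68·16 − 10)/(1 − 0.68) = 2.750.
The smallest integer exceeding 2.750 is 3, and checking k=3: (13)/(19) = 0.6842 > 0.68.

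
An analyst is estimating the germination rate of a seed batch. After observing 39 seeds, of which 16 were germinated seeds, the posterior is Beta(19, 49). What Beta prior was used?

Beta(3, 26)

A Beta(α, β) prior with s successes and f failures in binomial data gives a Beta(α+s, β+f) posterior.
Subtract the data counts: 19−16=3, 49−23=26.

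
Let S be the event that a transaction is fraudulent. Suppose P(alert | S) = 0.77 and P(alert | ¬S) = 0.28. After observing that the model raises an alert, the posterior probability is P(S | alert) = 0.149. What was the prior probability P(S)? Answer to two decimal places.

Bayes' rule in odds form gives O(S|E) = O(S)·[P(E|S)/P(E|¬S)], hence O(S) = O(S|E)/LR.
Posterior odds = 0.149/(1−0.149) = 0.1751. LR = 0.77/0.28 = 2.7500.
Prior odds = 0.1751/2.7500 = 0.0637, so P(S) = 0.0637/(1+0.0637) ≈ 0.06.

P(S) = 0.06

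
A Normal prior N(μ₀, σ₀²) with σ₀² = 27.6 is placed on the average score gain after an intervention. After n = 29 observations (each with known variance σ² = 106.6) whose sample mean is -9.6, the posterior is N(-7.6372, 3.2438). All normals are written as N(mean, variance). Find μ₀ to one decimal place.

μ₀ = 7.1

With known observation variance, the Normal–Normal posterior has precision τ_n = τ₀ + n/σ² and mean μ_n = (τ₀μ₀ + (n/σ²)x̄)/τ_n.
Here τ₀ = 1/27.6 = 0.036232 and τ_data = 29/106.6 = 0.272045, so τ_n = 0.308277.
Rearranging for μ₀: μ₀ = (μ_n·τ_n − τ_data·x̄)/τ₀ = (-7.6372·0.308277 − 0.272045·-9.6) / 0.036232 = 0.257259/0.036232 ≈ 7.1.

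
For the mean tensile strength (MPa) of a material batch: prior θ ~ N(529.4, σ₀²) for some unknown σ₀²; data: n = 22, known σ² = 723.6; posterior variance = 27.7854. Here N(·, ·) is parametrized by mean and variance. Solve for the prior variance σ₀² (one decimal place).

σ₀² = 179.0

Posterior precision equals prior precision plus data precision: 1/σ_n² = 1/σ₀² + n/σ².
So 1/σ₀² = 1/27.7854 − 22/723.6 = 0.035990 − 0.030404 = 0.005586.
Hence σ₀² = 1/0.005586 ≈ 179.0.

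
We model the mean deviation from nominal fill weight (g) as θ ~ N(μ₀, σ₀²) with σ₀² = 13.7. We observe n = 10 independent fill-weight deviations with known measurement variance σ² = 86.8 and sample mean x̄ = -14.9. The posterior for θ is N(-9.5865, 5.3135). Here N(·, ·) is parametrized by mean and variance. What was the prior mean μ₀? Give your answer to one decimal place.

μ₀ = -1.2

The posterior mean is a precision-weighted average: μ_n = (τ₀μ₀ + τ_data·x̄)/(τ₀+τ_data), with τ₀=1/σ₀² and τ_data=n/σ².
Here τ₀ = 1/13.7 = 0.072993 and τ_data = 10/86.8 = 0.115207, so τ_n = 0.188200.
Rearranging for μ₀: μ₀ = (μ_n·τ_n − τ_data·x̄)/τ₀ = (-9.5865·0.188200 − 0.115207·-14.9) / 0.072993 = -0.087595/0.072993 ≈ -1.2.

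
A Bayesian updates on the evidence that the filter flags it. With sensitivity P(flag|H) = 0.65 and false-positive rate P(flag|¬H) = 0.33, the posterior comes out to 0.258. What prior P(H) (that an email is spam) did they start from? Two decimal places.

Bayes' rule in odds form gives O(H|E) = O(H)·[P(E|H)/P(E|¬H)], hence O(H) = O(H|E)/LR.
Posterior odds = 0.258/(1−0.258) = 0.3477. LR = 0.65/0.33 = 1.9697.
Prior odds = 0.3477/1.9697 = 0.1765, so P(H) = 0.1765/(1+0.1765) ≈ 0.15.

P(H) = 0.15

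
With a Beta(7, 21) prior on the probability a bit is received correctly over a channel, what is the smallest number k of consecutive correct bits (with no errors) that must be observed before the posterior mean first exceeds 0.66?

k = 34

After k correct bits and 0 errors the posterior is Beta(7+k, 21), with mean (7+k)/(7+21+k).
Set (7+k)/(28+k) > 0.66 and solve: k > (0.66·28 − 7)/(1 − 0.66) = 33.765.
The smallest integer exceeding 33.765 is 34, and checking k=34: (41)/(62) = 0.6613 > 0.66.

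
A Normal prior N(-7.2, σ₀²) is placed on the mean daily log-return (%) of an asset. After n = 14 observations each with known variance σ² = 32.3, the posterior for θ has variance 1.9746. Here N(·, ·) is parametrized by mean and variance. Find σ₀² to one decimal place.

σ₀² = 13.7

For the Normal–Normal model with known σ², precisions add: τ_n = τ₀ + n/σ².
So 1/σ₀² = 1/1.9746 − 14/32.3 = 0.506432 − 0.433437 = 0.072995.
Hence σ₀² = 1/0.072995 ≈ 13.7.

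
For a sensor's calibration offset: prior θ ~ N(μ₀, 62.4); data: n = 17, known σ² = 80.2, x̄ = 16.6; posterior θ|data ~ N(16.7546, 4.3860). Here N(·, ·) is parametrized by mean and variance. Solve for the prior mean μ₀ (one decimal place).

μ₀ = 18.8

The posterior mean is a precision-weighted average: μ_n = (τ₀μ₀ + τ_data·x̄)/(τ₀+τ_data), with τ₀=1/σ₀² and τ_data=n/σ².
Here τ₀ = 1/62.4 = 0.016026 and τ_data = 17/80.2 = 0.211970, so τ_n = 0.227996.
Rearranging for μ₀: μ₀ = (μ_n·τ_n − τ_data·x̄)/τ₀ = (16.7546·0.227996 − 0.211970·16.6) / 0.016026 = 0.301280/0.016026 ≈ 18.8.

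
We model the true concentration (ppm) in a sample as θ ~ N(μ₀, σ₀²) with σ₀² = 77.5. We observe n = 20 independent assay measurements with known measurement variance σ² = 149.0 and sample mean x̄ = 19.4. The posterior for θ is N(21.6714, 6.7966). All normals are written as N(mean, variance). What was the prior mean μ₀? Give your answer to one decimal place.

The posterior mean is a precision-weighted average: μ_n = (τ₀μ₀ + τ_data·x̄)/(τ₀+τ_data), with τ₀=1/σ₀² and τ_data=n/σ².
Here τ₀ = 1/77.5 = 0.012903 and τ_data = 20/149.0 = 0.134228, so τ_n = 0.147131.
Rearranging for μ₀: μ₀ = (μ_n·τ_n − τ_data·x̄)/τ₀ = (21.6714·0.147131 − 0.134228·19.4) / 0.012903 = 0.584512/0.012903 ≈ 45.3.

μ₀ = 45.3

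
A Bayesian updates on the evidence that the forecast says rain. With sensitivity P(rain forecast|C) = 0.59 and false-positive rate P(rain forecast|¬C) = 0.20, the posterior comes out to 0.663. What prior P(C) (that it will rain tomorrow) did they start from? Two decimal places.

Bayes' rule in odds form gives O(C|E) = O(C)·[P(E|C)/P(E|¬C)], hence O(C) = O(C|E)/LR.
Posterior odds = 0.663/(1−0.663) = 1.9674. LR = 0.59/0.20 = 2.9500.
Prior odds = 1.9674/2.9500 = 0.6669, so P(C) = 0.6669/(1+0.6669) ≈ 0.40.

P(C) = 0.40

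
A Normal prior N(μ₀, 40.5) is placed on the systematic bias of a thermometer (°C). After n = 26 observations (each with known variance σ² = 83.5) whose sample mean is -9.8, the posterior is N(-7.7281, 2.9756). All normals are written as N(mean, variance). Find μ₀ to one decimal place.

With known observation variance, the Normal–Normal posterior has precision τ_n = τ₀ + n/σ² and mean μ_n = (τ₀μ₀ + (n/σ²)x̄)/τ_n.
Here τ₀ = 1/40.5 = 0.024691 and τ_data = 26/83.5 = 0.311377, so τ_n = 0.336068.
Rearranging for μ₀: μ₀ = (μ_n·τ_n − τ_data·x̄)/τ₀ = (-7.7281·0.336068 − 0.311377·-9.8) / 0.024691 = 0.454327/0.024691 ≈ 18.4.

μ₀ = 18.4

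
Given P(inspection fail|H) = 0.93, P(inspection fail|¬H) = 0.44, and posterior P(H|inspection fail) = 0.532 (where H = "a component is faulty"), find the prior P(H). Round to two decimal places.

P(H) = 0.35

In odds form, posterior odds = prior odds × likelihood ratio, so prior odds = posterior odds ÷ LR.
Posterior odds = 0.532/(1−0.532) = 1.1368. LR = 0.93/0.44 = 2.1136.
Prior odds = 1.1368/2.1136 = 0.5379, so P(H) = 0.5379/(1+0.5379) ≈ 0.35.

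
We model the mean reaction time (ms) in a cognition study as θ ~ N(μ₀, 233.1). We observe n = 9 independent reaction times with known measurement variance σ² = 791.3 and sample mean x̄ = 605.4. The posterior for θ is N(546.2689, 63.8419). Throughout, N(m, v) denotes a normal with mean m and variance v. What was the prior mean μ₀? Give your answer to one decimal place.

μ₀ = 389.5

The posterior mean is a precision-weighted average: μ_n = (τ₀μ₀ + τ_data·x̄)/(τ₀+τ_data), with τ₀=1/σ₀² and τ_data=n/σ².
Here τ₀ = 1/233.1 = 0.004290 and τ_data = 9/791.3 = 0.011374, so τ_n = 0.015664.
Rearranging for μ₀: μ₀ = (μ_n·τ_n − τ_data·x̄)/τ₀ = (546.2689·0.015664 − 0.011374·605.4) / 0.004290 = 1.670936/0.004290 ≈ 389.5.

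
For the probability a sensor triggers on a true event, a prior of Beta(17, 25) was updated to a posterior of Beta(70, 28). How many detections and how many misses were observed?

Under Beta–binomial conjugacy the posterior parameters are (a+s, b+f).
Match parameters: s=70−17=53, f=28−25=3.

53 detections and 3 misses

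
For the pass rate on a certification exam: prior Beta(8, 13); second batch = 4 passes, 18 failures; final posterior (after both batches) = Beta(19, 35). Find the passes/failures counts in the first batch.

7 passes and 4 failures

Because Beta–binomial updating is additive in the counts, the combined data contributed (α_post−α_prior, β_post−β_prior) successes and failures.
Total across both batches: 19−8=11 passes, 35−13=22 failures.
Subtract the second batch: 11−4=7 passes and 22−18=4 failures.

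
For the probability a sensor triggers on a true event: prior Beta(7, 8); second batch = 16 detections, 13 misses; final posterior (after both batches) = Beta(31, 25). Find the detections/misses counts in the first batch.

Sequential conjugate updates are equivalent to a single update on the pooled data, so total successes = posterior α − prior α and total failures = posterior β − prior β.
Total across both batches: 31−7=24 detections, 25−8=17 misses.
Subtract the second batch: 24−16=8 detections and 17−13=4 misses.

8 detections and 4 misses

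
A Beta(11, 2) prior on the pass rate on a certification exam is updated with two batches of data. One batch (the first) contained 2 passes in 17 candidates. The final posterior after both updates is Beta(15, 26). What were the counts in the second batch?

Sequential conjugate updates are equivalent to a single update on the pooled data, so total successes = posterior α − prior α and total failures = posterior β − prior β.
Total across both batches: 15−11=4 passes, 26−2=24 failures.
Subtract the first batch: 4−2=2 passes and 24−15=9 failures.

2 passes and 9 failures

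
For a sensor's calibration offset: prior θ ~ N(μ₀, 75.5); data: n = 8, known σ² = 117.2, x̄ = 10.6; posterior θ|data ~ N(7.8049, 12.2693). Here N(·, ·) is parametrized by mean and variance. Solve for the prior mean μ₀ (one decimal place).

The posterior mean is a precision-weighted average: μ_n = (τ₀μ₀ + τ_data·x̄)/(τ₀+τ_data), with τ₀=1/σ₀² and τ_data=n/σ².
Here τ₀ = 1/75.5 = 0.013245 and τ_data = 8/117.2 = 0.068259, so τ_n = 0.081504.
Rearranging for μ₀: μ₀ = (μ_n·τ_n − τ_data·x̄)/τ₀ = (7.8049·0.081504 − 0.068259·10.6) / 0.013245 = -0.087415/0.013245 ≈ -6.6.

μ₀ = -6.6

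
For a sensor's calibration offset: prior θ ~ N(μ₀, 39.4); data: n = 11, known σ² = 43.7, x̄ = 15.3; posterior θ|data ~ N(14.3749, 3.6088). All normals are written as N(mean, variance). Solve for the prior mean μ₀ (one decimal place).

The posterior mean is a precision-weighted average: μ_n = (τ₀μ₀ + τ_data·x̄)/(τ₀+τ_data), with τ₀=1/σ₀² and τ_data=n/σ².
Here τ₀ = 1/39.4 = 0.025381 and τ_data = 11/43.7 = 0.251716, so τ_n = 0.277097.
Rearranging for μ₀: μ₀ = (μ_n·τ_n − τ_data·x̄)/τ₀ = (14.3749·0.277097 − 0.251716·15.3) / 0.025381 = 0.131987/0.025381 ≈ 5.2.

μ₀ = 5.2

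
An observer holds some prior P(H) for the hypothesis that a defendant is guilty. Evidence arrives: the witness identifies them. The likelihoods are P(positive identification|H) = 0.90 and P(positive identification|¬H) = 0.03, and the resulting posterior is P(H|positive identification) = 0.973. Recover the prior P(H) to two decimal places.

P(H) = 0.55

Bayes' rule in odds form gives O(H|E) = O(H)·[P(E|H)/P(E|¬H)], hence O(H) = O(H|E)/LR.
Posterior odds = 0.973/(1−0.973) = 36.0370. LR = 0.90/0.03 = 30.0000.
Prior odds = 36.0370/30.0000 = 1.2012, so P(H) = 1.2012/(1+1.2012) ≈ 0.55.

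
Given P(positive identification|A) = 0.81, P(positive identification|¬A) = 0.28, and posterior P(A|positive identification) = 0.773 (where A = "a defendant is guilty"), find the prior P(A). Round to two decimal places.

P(A) = 0.54

Bayes' rule in odds form gives O(A|E) = O(A)·[P(E|A)/P(E|¬A)], hence O(A) = O(A|E)/LR.
Posterior odds = 0.773/(1−0.773) = 3.4053. LR = 0.81/0.28 = 2.8929.
Prior odds = 3.4053/2.8929 = 1.1771, so P(A) = 1.1771/(1+1.1771) ≈ 0.54.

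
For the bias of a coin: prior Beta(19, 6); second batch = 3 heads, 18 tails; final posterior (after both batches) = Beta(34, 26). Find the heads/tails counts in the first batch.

12 heads and 2 tails

Because Beta–binomial updating is additive in the counts, the combined data contributed (α_post−α_prior, β_post−β_prior) successes and failures.
Total across both batches: 34−19=15 heads, 26−6=20 tails.
Subtract the second batch: 15−3=12 heads and 20−18=2 tails.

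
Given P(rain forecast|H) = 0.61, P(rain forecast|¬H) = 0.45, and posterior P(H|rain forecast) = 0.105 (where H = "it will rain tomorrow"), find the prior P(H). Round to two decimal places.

P(H) = 0.08

In odds form, posterior odds = prior odds × likelihood ratio, so prior odds = posterior odds ÷ LR.
Posterior odds = 0.105/(1−0.105) = 0.1173. LR = 0.61/0.45 = 1.3556.
Prior odds = 0.1173/1.3556 = 0.0865, so P(H) = 0.0865/(1+0.0865) ≈ 0.08.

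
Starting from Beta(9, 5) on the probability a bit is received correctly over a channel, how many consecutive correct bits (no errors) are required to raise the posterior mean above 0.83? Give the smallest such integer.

k = 16

After k correct bits and 0 errors the posterior is Beta(9+k, 5), with mean (9+k)/(9+5+k).
Set (9+k)/(14+k) > 0.83 and solve: k > (0.83·14 − 9)/(1 − 0.83) = 15.412.
The smallest integer exceeding 15.412 is 16.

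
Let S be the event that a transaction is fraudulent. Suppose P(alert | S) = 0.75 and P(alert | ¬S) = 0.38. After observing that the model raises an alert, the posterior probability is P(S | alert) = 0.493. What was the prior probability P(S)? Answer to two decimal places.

P(S) = 0.33

In odds form, posterior odds = prior odds × likelihood ratio, so prior odds = posterior odds ÷ LR.
Posterior odds = 0.493/(1−0.493) = 0.9724. LR = 0.75/0.38 = 1.9737.
Prior odds = 0.9724/1.9737 = 0.4927, so P(S) = 0.4927/(1+0.4927) ≈ 0.33.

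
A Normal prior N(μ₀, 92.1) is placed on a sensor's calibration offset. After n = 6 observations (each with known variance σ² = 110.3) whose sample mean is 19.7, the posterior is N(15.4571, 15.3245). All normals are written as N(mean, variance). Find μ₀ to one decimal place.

With known observation variance, the Normal–Normal posterior has precision τ_n = τ₀ + n/σ² and mean μ_n = (τ₀μ₀ + (n/σ²)x̄)/τ_n.
Here τ₀ = 1/92.1 = 0.010858 and τ_data = 6/110.3 = 0.054397, so τ_n = 0.065255.
Rearranging for μ₀: μ₀ = (μ_n·τ_n − τ_data·x̄)/τ₀ = (15.4571·0.065255 − 0.054397·19.7) / 0.010858 = -0.062968/0.010858 ≈ -5.8.

μ₀ = -5.8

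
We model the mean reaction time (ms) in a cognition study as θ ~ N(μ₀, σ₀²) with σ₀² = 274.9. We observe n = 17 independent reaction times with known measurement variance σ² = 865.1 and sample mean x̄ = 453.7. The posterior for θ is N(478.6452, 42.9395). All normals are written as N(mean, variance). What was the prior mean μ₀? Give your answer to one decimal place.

With known observation variance, the Normal–Normal posterior has precision τ_n = τ₀ + n/σ² and mean μ_n = (τ₀μ₀ + (n/σ²)x̄)/τ_n.
Here τ₀ = 1/274.9 = 0.003638 and τ_data = 17/865.1 = 0.019651, so τ_n = 0.023289.
Rearranging for μ₀: μ₀ = (μ_n·τ_n − τ_data·x̄)/τ₀ = (478.6452·0.023289 − 0.019651·453.7) / 0.003638 = 2.231509/0.003638 ≈ 613.4.

μ₀ = 613.4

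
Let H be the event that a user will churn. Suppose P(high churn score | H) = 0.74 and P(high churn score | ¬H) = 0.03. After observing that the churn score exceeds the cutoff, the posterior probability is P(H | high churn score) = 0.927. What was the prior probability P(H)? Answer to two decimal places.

P(H) = 0.34

In odds form, posterior odds = prior odds × likelihood ratio, so prior odds = posterior odds ÷ LR.
Posterior odds = 0.927/(1−0.927) = 12.6986. LR = 0.74/0.03 = 24.6667.
Prior odds = 12.6986/24.6667 = 0.5148, so P(H) = 0.5148/(1+0.5148) ≈ 0.34.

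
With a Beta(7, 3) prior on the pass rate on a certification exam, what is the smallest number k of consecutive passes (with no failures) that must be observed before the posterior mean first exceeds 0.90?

After k passes and 0 failures the posterior is Beta(7+k, 3), with mean (7+k)/(7+3+k).
Set (7+k)/(10+k) > 0.90 and solve: k > (0.90·10 − 7)/(1 − 0.90) = 20.000.
The smallest integer exceeding 20.000 is 21, and checking k=21: (28)/(31) = 0.9032 > 0.90.

k = 21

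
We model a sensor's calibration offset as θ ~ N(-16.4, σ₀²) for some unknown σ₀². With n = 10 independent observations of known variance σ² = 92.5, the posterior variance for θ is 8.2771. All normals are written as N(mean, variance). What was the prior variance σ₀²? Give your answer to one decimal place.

σ₀² = 78.7

Posterior precision equals prior precision plus data precision: 1/σ_n² = 1/σ₀² + n/σ².
So 1/σ₀² = 1/8.2771 − 10/92.5 = 0.120815 − 0.108108 = 0.012707.
Hence σ₀² = 1/0.012707 ≈ 78.7.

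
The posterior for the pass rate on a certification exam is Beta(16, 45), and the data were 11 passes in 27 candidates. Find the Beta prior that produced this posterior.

A Beta(α, β) prior with s successes and f failures in binomial data gives a Beta(α+s, β+f) posterior.
So α = 16 − 11 = 5 and β = 45 − 16 = 29.

Beta(5, 29)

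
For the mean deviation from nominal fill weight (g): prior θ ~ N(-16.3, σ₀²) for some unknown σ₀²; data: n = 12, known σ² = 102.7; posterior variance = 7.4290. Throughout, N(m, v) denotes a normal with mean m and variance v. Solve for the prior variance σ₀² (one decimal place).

σ₀² = 56.3

Posterior precision equals prior precision plus data precision: 1/σ_n² = 1/σ₀² + n/σ².
So 1/σ₀² = 1/7.4290 − 12/102.7 = 0.134608 − 0.116845 = 0.017763.
Hence σ₀² = 1/0.017763 ≈ 56.3.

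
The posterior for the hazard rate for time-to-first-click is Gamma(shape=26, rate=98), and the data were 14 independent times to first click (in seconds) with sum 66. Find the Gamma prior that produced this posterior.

For an exponential likelihood with a Gamma(α, β) prior on the rate, n observations with total T give posterior Gamma(α+n, β+T).
So α = 26 − 14 = 12 and β = 98 − 66 = 32.

Gamma(shape=12, rate=32)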